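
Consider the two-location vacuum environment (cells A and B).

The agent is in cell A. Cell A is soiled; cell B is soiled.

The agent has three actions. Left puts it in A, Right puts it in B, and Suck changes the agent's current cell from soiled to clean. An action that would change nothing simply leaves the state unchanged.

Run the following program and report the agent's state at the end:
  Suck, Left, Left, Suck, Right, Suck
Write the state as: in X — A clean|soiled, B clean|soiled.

in B — A clean, B clean

1. Suck → in A — A clean, B soiled
2. Left → in A — A clean, B soiled
3. Left → in A — A clean, B soiled
4. Suck → in A — A clean, B soiled
5. Right → in B — A clean, B soiled
6. Suck → in B — A clean, B clean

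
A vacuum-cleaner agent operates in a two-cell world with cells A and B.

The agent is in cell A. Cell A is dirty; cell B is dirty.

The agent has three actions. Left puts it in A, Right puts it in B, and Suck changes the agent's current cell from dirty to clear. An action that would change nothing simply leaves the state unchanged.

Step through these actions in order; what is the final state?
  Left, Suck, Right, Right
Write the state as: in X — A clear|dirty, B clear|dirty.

in B — A clear, B dirty

t=1 Left ⇒ in A — A dirty, B dirty
t=2 Suck ⇒ in A — A clear, B dirty
t=3 Right ⇒ in B — A clear, B dirty
t=4 Right ⇒ in B — A clear, B dirty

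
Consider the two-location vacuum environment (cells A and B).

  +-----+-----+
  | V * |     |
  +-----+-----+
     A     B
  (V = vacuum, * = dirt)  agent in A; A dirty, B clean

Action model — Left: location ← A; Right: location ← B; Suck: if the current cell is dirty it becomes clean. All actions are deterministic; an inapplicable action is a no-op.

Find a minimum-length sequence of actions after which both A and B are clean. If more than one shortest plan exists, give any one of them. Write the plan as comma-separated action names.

Suck (#1): <A|clean|clean>
min 1: A is dirty, one Suck

Suck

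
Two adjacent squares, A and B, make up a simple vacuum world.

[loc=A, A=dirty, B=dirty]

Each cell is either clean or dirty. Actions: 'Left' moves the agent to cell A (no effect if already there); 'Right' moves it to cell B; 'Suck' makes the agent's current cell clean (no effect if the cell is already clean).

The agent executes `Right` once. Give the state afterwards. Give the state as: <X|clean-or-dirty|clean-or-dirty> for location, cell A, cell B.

<B|dirty|dirty>

start: <A|dirty|dirty>
1) do Right; now <B|dirty|dirty>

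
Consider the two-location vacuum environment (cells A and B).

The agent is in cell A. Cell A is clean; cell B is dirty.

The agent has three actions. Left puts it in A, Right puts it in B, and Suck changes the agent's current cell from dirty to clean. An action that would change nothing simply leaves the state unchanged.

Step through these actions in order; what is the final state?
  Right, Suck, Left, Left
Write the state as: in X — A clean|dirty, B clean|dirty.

t=1 Right ⇒ in B — A clean, B dirty
t=2 Suck ⇒ in B — A clean, B clean
t=3 Left ⇒ in A — A clean, B clean
t=4 Left ⇒ in A — A clean, B clean

in A — A clean, B clean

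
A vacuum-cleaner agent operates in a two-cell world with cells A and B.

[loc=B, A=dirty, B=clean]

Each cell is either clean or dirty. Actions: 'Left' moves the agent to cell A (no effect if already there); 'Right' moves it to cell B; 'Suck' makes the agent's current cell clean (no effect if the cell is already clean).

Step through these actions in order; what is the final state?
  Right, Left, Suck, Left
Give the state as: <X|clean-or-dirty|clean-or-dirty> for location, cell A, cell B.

step 1/4 (Right): <B|dirty|clean>
step 2/4 (Left): <A|dirty|clean>
step 3/4 (Suck): <A|clean|clean>
step 4/4 (Left): <A|clean|clean>

<A|clean|clean>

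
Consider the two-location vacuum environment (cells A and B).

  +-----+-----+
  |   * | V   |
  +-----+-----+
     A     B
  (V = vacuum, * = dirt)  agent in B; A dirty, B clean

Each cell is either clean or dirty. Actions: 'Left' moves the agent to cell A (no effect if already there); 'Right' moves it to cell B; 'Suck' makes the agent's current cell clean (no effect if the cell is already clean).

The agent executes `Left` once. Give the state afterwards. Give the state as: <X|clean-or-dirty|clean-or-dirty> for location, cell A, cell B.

<A|dirty|clean>

start: <B|dirty|clean>
1) do Left; now <A|dirty|clean>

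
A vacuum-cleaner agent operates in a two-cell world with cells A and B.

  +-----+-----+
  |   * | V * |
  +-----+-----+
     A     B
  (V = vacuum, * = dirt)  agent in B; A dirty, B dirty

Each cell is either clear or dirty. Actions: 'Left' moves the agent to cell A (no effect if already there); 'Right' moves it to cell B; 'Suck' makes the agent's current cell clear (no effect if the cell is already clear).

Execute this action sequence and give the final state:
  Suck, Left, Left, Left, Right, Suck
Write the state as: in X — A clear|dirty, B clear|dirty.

in B — A dirty, B clear

step 1/6 (Suck): in B — A dirty, B clear
step 2/6 (Left): in A — A dirty, B clear
step 3/6 (Left): in A — A dirty, B clear
step 4/6 (Left): in A — A dirty, B clear
step 5/6 (Right): in B — A dirty, B clear
step 6/6 (Suck): in B — A dirty, B clear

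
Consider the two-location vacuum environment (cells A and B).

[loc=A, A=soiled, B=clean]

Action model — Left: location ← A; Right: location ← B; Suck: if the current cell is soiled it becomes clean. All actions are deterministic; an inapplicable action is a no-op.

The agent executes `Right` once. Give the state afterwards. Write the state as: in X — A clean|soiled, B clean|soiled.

in B — A soiled, B clean

start: in A — A soiled, B clean
1. Right → in B — A soiled, B clean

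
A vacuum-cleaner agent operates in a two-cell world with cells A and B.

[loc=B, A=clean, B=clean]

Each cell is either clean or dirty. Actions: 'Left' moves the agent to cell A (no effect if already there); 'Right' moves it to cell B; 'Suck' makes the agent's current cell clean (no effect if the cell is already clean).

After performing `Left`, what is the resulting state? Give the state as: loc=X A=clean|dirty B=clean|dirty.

start: loc=B A=clean B=clean
Left (#1): loc=A A=clean B=clean

loc=A A=clean B=clean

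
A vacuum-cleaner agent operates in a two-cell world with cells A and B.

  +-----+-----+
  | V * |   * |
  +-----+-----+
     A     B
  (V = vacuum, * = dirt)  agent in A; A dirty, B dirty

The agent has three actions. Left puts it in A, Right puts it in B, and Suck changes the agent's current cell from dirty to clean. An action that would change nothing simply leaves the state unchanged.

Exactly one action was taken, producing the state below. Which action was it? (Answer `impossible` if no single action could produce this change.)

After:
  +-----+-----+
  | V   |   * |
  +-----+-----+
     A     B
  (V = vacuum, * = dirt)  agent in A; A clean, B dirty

try  Left: in A — A dirty, B dirty
try Right: in B — A dirty, B dirty
try  Suck: in A — A clean, B dirty  ← match

Suck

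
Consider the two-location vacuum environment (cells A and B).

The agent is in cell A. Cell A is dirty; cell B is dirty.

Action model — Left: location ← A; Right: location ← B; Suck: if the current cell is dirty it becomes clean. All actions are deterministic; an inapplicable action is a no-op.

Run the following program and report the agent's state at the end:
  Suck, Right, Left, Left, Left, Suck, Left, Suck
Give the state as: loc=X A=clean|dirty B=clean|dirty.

Suck (#1): loc=A A=clean B=dirty
Right (#2): loc=B A=clean B=dirty
Left (#3): loc=A A=clean B=dirty
Left (#4): loc=A A=clean B=dirty
Left (#5): loc=A A=clean B=dirty
Suck (#6): loc=A A=clean B=dirty
Left (#7): loc=A A=clean B=dirty
Suck (#8): loc=A A=clean B=dirty

loc=A A=clean B=dirty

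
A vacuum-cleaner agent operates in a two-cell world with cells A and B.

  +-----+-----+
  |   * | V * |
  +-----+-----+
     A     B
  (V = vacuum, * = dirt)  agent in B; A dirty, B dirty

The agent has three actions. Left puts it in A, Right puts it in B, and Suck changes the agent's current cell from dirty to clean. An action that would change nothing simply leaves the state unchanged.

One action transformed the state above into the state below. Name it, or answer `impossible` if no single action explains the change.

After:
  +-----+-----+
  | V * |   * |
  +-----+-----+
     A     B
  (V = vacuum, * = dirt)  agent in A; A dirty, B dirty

try  Left: loc=A A=dirty B=dirty  ← match
try Right: loc=B A=dirty B=dirty
try  Suck: loc=B A=dirty B=clean

Left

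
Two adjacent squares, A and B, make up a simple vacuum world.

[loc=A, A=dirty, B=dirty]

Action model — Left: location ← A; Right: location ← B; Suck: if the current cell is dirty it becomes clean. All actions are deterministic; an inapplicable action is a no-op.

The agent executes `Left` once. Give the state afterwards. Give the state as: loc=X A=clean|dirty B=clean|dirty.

loc=A A=dirty B=dirty

start: loc=A A=dirty B=dirty
1. Left → loc=A A=dirty B=dirty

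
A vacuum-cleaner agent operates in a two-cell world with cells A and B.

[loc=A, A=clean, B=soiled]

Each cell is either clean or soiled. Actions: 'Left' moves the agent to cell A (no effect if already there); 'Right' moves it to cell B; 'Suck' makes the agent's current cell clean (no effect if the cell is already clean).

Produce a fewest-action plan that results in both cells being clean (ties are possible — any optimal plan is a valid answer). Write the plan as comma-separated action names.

[1] after Right: (B; A:clean, B:soiled)
[2] after Suck: (B; A:clean, B:clean)
min 2: go B then Suck

Right, Suck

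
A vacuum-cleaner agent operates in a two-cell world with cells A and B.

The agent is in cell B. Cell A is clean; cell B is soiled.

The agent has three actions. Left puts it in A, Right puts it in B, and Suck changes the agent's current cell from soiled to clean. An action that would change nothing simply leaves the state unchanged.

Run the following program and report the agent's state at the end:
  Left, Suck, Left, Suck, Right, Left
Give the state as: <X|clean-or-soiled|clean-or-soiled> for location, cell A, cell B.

1) do Left; now <A|clean|soiled>
2) do Suck; now <A|clean|soiled>
3) do Left; now <A|clean|soiled>
4) do Suck; now <A|clean|soiled>
5) do Right; now <B|clean|soiled>
6) do Left; now <A|clean|soiled>

<A|clean|soiled>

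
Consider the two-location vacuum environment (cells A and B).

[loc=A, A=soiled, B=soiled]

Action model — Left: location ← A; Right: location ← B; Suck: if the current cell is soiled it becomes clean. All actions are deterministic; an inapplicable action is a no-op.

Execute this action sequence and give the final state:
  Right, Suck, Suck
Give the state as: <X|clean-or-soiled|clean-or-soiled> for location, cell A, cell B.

<B|soiled|clean>

step 1/3 (Right): <B|soiled|soiled>
step 2/3 (Suck): <B|soiled|clean>
step 3/3 (Suck): <B|soiled|clean>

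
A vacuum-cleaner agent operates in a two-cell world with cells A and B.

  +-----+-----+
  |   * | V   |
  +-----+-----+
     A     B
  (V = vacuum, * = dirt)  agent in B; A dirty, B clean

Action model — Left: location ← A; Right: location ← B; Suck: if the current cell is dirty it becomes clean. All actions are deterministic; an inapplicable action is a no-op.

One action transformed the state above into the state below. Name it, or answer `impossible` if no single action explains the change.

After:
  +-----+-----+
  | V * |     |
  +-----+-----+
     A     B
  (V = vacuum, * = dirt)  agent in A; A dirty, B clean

Left

try  Left: (A; A:dirty, B:clean)  ← match
try Right: (B; A:dirty, B:clean)
try  Suck: (B; A:dirty, B:clean)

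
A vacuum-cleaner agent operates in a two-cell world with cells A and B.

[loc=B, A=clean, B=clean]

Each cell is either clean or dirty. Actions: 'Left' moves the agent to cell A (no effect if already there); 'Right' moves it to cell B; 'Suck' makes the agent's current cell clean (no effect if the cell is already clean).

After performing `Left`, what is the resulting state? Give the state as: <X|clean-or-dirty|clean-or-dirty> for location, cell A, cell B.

start: <B|clean|clean>
[1] after Left: <A|clean|clean>

<A|clean|clean>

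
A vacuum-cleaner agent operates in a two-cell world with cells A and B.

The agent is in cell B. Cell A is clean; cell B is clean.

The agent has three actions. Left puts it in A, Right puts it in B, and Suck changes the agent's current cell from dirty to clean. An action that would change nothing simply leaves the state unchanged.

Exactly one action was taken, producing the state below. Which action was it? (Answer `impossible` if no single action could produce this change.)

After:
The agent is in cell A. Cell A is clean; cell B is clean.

Left

try  Left: loc=A A=clean B=clean  ← match
try Right: loc=B A=clean B=clean
try  Suck: loc=B A=clean B=clean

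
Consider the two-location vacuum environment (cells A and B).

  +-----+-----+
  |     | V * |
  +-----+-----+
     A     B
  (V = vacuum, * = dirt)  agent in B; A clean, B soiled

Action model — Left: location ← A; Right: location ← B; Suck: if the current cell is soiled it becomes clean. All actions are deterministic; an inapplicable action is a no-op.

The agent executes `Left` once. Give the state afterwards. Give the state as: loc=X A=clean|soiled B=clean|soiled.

loc=A A=clean B=soiled

start: loc=B A=clean B=soiled
1) do Left; now loc=A A=clean B=soiled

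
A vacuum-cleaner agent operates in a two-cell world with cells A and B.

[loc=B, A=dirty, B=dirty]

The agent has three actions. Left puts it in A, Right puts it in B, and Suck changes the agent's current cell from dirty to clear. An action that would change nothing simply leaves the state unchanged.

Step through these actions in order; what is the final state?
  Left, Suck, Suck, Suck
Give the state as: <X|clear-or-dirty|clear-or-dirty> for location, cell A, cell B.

<A|clear|dirty>

1) do Left; now <A|dirty|dirty>
2) do Suck; now <A|clear|dirty>
3) do Suck; now <A|clear|dirty>
4) do Suck; now <A|clear|dirty>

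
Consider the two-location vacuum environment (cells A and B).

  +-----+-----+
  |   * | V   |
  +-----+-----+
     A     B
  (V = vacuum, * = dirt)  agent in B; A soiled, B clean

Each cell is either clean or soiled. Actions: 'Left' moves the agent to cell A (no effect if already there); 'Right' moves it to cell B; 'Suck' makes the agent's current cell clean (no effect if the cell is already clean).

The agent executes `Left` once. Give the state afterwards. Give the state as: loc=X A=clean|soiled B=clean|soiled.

start: loc=B A=soiled B=clean
1) do Left; now loc=A A=soiled B=clean

loc=A A=soiled B=clean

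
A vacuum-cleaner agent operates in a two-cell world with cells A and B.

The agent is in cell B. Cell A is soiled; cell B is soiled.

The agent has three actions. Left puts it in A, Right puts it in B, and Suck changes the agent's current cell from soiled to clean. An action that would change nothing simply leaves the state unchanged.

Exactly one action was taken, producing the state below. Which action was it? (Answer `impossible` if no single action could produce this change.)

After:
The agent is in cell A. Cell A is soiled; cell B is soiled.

try  Left: (A; A:soiled, B:soiled)  ← match
try Right: (B; A:soiled, B:soiled)
try  Suck: (B; A:soiled, B:clean)

Left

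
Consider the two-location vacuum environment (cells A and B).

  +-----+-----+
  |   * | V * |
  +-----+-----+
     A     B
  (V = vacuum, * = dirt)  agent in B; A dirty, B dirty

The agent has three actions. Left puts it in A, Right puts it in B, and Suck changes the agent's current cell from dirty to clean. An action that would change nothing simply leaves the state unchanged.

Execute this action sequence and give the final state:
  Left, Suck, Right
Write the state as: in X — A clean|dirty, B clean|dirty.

in B — A clean, B dirty

step 1/3 (Left): in A — A dirty, B dirty
step 2/3 (Suck): in A — A clean, B dirty
step 3/3 (Right): in B — A clean, B dirty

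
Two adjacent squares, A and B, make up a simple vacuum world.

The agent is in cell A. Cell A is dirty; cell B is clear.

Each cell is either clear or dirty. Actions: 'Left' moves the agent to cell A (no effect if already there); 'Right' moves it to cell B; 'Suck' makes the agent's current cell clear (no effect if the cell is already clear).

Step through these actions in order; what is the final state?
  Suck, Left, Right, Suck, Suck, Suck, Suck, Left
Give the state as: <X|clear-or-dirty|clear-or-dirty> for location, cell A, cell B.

Suck (#1): <A|clear|clear>
Left (#2): <A|clear|clear>
Right (#3): <B|clear|clear>
Suck (#4): <B|clear|clear>
Suck (#5): <B|clear|clear>
Suck (#6): <B|clear|clear>
Suck (#7): <B|clear|clear>
Left (#8): <A|clear|clear>

<A|clear|clear>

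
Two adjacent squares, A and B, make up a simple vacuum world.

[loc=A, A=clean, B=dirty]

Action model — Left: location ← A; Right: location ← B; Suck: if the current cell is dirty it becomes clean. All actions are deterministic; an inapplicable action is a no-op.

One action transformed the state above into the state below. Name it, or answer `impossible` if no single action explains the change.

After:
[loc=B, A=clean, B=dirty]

try  Left: in A — A clean, B dirty
try Right: in B — A clean, B dirty  ← match
try  Suck: in A — A clean, B dirty

Right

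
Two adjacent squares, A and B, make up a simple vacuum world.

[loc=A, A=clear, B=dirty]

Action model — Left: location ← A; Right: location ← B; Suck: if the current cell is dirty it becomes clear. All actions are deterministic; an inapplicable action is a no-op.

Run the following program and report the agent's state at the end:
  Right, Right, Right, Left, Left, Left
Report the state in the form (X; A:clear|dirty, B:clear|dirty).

(A; A:clear, B:dirty)

1) do Right; now (B; A:clear, B:dirty)
2) do Right; now (B; A:clear, B:dirty)
3) do Right; now (B; A:clear, B:dirty)
4) do Left; now (A; A:clear, B:dirty)
5) do Left; now (A; A:clear, B:dirty)
6) do Left; now (A; A:clear, B:dirty)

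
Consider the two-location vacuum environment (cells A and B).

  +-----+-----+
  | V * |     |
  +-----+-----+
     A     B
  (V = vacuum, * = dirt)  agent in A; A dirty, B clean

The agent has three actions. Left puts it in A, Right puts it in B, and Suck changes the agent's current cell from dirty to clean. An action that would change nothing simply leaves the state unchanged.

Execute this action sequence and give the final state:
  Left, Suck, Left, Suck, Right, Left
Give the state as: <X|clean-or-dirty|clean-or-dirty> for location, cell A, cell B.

1. Left → <A|dirty|clean>
2. Suck → <A|clean|clean>
3. Left → <A|clean|clean>
4. Suck → <A|clean|clean>
5. Right → <B|clean|clean>
6. Left → <A|clean|clean>

<A|clean|clean>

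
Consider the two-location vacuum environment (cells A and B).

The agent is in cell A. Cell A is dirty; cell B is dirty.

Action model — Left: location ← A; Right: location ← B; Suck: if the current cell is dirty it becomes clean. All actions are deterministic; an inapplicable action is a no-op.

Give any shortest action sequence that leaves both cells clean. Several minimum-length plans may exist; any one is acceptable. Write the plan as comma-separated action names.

1) do Suck; now loc=A A=clean B=dirty
2) do Right; now loc=B A=clean B=dirty
3) do Suck; now loc=B A=clean B=clean
min 3: Suck A + move + Suck B

Suck, Right, Suck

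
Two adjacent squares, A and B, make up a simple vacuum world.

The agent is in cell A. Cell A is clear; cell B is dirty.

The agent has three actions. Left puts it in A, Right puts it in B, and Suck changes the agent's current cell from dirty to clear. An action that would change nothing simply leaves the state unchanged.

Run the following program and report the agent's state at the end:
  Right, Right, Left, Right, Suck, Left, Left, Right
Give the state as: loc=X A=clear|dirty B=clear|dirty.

Right (#1): loc=B A=clear B=dirty
Right (#2): loc=B A=clear B=dirty
Left (#3): loc=A A=clear B=dirty
Right (#4): loc=B A=clear B=dirty
Suck (#5): loc=B A=clear B=clear
Left (#6): loc=A A=clear B=clear
Left (#7): loc=A A=clear B=clear
Right (#8): loc=B A=clear B=clear

loc=B A=clear B=clear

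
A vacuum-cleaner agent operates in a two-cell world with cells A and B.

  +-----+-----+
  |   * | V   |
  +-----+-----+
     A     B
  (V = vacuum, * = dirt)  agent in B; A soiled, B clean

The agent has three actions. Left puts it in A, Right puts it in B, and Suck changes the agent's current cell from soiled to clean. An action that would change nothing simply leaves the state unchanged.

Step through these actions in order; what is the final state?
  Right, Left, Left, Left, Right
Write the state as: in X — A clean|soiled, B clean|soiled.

in B — A soiled, B clean

step 1/5 (Right): in B — A soiled, B clean
step 2/5 (Left): in A — A soiled, B clean
step 3/5 (Left): in A — A soiled, B clean
step 4/5 (Left): in A — A soiled, B clean
step 5/5 (Right): in B — A soiled, B clean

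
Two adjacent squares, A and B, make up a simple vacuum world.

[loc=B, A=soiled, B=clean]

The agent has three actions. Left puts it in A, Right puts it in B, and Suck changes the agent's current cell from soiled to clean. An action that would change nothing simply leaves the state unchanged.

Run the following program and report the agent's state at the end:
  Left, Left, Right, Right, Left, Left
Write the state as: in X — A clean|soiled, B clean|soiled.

in A — A soiled, B clean

t=1 Left ⇒ in A — A soiled, B clean
t=2 Left ⇒ in A — A soiled, B clean
t=3 Right ⇒ in B — A soiled, B clean
t=4 Right ⇒ in B — A soiled, B clean
t=5 Left ⇒ in A — A soiled, B clean
t=6 Left ⇒ in A — A soiled, B clean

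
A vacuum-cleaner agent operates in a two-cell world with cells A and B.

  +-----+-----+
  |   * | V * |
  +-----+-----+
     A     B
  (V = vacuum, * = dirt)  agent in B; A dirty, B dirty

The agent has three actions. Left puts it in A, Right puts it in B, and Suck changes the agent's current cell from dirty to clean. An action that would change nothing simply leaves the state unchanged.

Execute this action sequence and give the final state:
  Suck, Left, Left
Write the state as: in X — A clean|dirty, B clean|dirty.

in A — A dirty, B clean

1. Suck → in B — A dirty, B clean
2. Left → in A — A dirty, B clean
3. Left → in A — A dirty, B clean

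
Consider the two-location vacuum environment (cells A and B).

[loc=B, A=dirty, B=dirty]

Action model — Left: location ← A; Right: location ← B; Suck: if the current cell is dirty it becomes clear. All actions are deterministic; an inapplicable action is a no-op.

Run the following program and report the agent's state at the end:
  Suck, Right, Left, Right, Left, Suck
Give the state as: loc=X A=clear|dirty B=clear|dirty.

t=1 Suck ⇒ loc=B A=dirty B=clear
t=2 Right ⇒ loc=B A=dirty B=clear
t=3 Left ⇒ loc=A A=dirty B=clear
t=4 Right ⇒ loc=B A=dirty B=clear
t=5 Left ⇒ loc=A A=dirty B=clear
t=6 Suck ⇒ loc=A A=clear B=clear

loc=A A=clear B=clear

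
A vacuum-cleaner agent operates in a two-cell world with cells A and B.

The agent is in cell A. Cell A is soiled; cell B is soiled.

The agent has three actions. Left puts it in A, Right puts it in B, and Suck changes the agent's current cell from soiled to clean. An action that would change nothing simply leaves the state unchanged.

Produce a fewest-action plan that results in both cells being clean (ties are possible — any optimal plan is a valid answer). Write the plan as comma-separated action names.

1. Suck → in A — A clean, B soiled
2. Right → in B — A clean, B soiled
3. Suck → in B — A clean, B clean
min 3: Suck A + move + Suck B

Suck, Right, Suck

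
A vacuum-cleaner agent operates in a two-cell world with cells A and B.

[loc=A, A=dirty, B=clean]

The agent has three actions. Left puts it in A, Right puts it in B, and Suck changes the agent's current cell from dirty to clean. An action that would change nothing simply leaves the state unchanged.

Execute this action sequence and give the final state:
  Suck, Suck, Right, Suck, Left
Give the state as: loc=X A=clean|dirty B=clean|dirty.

1. Suck → loc=A A=clean B=clean
2. Suck → loc=A A=clean B=clean
3. Right → loc=B A=clean B=clean
4. Suck → loc=B A=clean B=clean
5. Left → loc=A A=clean B=clean

loc=A A=clean B=clean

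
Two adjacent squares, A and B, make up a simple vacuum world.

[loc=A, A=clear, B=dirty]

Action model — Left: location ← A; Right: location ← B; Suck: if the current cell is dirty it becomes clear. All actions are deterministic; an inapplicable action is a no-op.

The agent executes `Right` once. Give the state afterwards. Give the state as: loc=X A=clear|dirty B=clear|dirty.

start: loc=A A=clear B=dirty
step 1/1 (Right): loc=B A=clear B=dirty

loc=B A=clear B=dirty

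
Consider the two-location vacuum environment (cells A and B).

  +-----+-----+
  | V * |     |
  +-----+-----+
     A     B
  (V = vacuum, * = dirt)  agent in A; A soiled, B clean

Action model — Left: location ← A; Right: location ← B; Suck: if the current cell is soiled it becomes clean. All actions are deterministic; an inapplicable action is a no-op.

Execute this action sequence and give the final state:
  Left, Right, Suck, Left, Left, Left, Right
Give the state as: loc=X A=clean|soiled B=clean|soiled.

1) do Left; now loc=A A=soiled B=clean
2) do Right; now loc=B A=soiled B=clean
3) do Suck; now loc=B A=soiled B=clean
4) do Left; now loc=A A=soiled B=clean
5) do Left; now loc=A A=soiled B=clean
6) do Left; now loc=A A=soiled B=clean
7) do Right; now loc=B A=soiled B=clean

loc=B A=soiled B=clean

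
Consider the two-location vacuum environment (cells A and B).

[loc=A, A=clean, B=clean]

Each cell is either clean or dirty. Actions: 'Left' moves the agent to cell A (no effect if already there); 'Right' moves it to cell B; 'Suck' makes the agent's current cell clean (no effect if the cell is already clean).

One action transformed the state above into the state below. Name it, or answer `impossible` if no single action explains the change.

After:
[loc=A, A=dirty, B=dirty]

try  Left: in A — A clean, B clean
try Right: in B — A clean, B clean
try  Suck: in A — A clean, B clean
no single action produces the after-state

impossible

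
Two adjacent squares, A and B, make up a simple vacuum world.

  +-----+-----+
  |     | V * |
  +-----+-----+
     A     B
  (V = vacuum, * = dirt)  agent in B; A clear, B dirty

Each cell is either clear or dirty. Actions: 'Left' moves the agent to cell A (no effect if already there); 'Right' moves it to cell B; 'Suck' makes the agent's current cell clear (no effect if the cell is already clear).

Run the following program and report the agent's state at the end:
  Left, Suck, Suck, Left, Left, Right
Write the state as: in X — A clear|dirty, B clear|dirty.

in B — A clear, B dirty

step 1/6 (Left): in A — A clear, B dirty
step 2/6 (Suck): in A — A clear, B dirty
step 3/6 (Suck): in A — A clear, B dirty
step 4/6 (Left): in A — A clear, B dirty
step 5/6 (Left): in A — A clear, B dirty
step 6/6 (Right): in B — A clear, B dirty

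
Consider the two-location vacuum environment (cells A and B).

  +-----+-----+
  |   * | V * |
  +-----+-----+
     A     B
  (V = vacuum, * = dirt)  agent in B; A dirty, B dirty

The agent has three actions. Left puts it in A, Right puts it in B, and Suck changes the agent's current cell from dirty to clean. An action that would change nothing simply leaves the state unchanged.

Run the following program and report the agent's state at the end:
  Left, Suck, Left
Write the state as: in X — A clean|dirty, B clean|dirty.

1. Left → in A — A dirty, B dirty
2. Suck → in A — A clean, B dirty
3. Left → in A — A clean, B dirty

in A — A clean, B dirty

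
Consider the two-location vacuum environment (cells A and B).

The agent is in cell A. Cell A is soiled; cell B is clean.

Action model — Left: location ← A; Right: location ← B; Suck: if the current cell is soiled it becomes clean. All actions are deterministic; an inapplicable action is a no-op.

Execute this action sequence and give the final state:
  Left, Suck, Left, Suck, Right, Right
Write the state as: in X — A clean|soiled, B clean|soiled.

in B — A clean, B clean

step 1/6 (Left): in A — A soiled, B clean
step 2/6 (Suck): in A — A clean, B clean
step 3/6 (Left): in A — A clean, B clean
step 4/6 (Suck): in A — A clean, B clean
step 5/6 (Right): in B — A clean, B clean
step 6/6 (Right): in B — A clean, B clean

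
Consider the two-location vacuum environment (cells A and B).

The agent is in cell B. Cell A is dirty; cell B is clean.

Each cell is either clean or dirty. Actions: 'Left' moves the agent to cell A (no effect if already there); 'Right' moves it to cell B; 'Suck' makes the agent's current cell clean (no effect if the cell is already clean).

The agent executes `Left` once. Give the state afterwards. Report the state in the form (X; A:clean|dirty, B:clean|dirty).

(A; A:dirty, B:clean)

start: (B; A:dirty, B:clean)
Left (#1): (A; A:dirty, B:clean)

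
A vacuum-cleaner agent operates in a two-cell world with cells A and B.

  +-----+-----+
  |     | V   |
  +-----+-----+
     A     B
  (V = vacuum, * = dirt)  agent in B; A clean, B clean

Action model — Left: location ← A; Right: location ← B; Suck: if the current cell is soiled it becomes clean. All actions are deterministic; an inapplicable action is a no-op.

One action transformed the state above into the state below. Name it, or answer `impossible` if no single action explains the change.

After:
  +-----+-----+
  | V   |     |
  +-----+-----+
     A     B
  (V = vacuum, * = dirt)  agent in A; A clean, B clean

try  Left: loc=A A=clean B=clean  ← match
try Right: loc=B A=clean B=clean
try  Suck: loc=B A=clean B=clean

Left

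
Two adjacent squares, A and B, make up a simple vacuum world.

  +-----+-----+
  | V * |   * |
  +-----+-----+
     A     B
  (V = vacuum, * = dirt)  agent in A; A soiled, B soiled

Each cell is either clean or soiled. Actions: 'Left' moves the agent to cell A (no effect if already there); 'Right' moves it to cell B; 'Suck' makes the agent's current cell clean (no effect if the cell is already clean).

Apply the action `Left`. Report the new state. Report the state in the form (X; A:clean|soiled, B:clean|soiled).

(A; A:soiled, B:soiled)

start: (A; A:soiled, B:soiled)
Left (#1): (A; A:soiled, B:soiled)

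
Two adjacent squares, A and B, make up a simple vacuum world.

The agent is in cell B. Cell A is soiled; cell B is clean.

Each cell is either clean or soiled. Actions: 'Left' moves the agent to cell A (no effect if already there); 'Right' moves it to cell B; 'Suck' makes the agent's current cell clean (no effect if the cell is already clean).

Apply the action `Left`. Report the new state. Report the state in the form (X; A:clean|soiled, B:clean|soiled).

start: (B; A:soiled, B:clean)
Left (#1): (A; A:soiled, B:clean)

(A; A:soiled, B:clean)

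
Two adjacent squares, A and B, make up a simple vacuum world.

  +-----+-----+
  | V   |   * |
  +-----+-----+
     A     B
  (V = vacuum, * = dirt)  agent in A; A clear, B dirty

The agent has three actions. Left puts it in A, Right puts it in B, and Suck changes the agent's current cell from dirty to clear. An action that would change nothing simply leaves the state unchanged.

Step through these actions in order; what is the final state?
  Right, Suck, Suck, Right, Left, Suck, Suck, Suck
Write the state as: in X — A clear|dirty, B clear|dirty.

in A — A clear, B clear

t=1 Right ⇒ in B — A clear, B dirty
t=2 Suck ⇒ in B — A clear, B clear
t=3 Suck ⇒ in B — A clear, B clear
t=4 Right ⇒ in B — A clear, B clear
t=5 Left ⇒ in A — A clear, B clear
t=6 Suck ⇒ in A — A clear, B clear
t=7 Suck ⇒ in A — A clear, B clear
t=8 Suck ⇒ in A — A clear, B clear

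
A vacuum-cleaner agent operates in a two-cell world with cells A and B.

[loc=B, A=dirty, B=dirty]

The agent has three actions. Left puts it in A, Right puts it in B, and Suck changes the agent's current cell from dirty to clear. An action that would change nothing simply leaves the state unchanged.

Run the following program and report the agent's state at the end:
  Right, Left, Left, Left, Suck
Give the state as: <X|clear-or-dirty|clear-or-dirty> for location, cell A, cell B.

t=1 Right ⇒ <B|dirty|dirty>
t=2 Left ⇒ <A|dirty|dirty>
t=3 Left ⇒ <A|dirty|dirty>
t=4 Left ⇒ <A|dirty|dirty>
t=5 Suck ⇒ <A|clear|dirty>

<A|clear|dirty>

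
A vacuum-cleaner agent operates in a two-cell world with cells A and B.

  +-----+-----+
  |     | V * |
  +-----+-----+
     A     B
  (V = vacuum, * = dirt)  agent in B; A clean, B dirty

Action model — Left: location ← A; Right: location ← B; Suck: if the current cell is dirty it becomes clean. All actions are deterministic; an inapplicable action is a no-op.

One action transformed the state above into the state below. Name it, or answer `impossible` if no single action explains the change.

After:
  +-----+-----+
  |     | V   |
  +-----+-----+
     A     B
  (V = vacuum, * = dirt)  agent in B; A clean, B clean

try  Left: <A|clean|dirty>
try Right: <B|clean|dirty>
try  Suck: <B|clean|clean>  ← match

Suck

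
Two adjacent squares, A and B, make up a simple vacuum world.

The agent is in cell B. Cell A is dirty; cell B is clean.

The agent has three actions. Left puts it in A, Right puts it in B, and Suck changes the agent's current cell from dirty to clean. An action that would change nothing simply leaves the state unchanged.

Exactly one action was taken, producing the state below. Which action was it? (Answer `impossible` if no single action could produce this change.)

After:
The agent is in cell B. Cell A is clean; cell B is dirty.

impossible

try  Left: loc=A A=dirty B=clean
try Right: loc=B A=dirty B=clean
try  Suck: loc=B A=dirty B=clean
no single action produces the after-state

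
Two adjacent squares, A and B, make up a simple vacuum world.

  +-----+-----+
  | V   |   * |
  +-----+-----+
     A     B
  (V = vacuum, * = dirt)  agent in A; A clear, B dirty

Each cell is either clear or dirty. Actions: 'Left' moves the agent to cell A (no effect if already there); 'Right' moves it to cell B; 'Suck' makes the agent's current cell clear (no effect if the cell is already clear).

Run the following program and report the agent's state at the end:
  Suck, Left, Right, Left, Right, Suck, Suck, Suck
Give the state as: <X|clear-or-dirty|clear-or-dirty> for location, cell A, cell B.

<B|clear|clear>

step 1/8 (Suck): <A|clear|dirty>
step 2/8 (Left): <A|clear|dirty>
step 3/8 (Right): <B|clear|dirty>
step 4/8 (Left): <A|clear|dirty>
step 5/8 (Right): <B|clear|dirty>
step 6/8 (Suck): <B|clear|clear>
step 7/8 (Suck): <B|clear|clear>
step 8/8 (Suck): <B|clear|clear>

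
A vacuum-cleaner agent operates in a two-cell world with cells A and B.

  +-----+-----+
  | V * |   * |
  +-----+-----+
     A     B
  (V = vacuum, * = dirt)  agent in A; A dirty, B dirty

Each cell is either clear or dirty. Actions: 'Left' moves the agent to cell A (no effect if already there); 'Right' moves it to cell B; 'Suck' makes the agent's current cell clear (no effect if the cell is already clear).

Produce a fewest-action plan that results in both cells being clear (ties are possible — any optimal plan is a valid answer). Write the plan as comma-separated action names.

step 1/3 (Suck): <A|clear|dirty>
step 2/3 (Right): <B|clear|dirty>
step 3/3 (Suck): <B|clear|clear>
min 3: Suck A + move + Suck B

Suck, Right, Suck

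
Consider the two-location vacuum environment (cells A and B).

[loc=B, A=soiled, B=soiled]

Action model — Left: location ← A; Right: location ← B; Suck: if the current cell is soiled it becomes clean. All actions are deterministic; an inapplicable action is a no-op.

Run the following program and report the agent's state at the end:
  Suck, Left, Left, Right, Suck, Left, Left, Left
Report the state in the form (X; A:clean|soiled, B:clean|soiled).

step 1/8 (Suck): (B; A:soiled, B:clean)
step 2/8 (Left): (A; A:soiled, B:clean)
step 3/8 (Left): (A; A:soiled, B:clean)
step 4/8 (Right): (B; A:soiled, B:clean)
step 5/8 (Suck): (B; A:soiled, B:clean)
step 6/8 (Left): (A; A:soiled, B:clean)
step 7/8 (Left): (A; A:soiled, B:clean)
step 8/8 (Left): (A; A:soiled, B:clean)

(A; A:soiled, B:clean)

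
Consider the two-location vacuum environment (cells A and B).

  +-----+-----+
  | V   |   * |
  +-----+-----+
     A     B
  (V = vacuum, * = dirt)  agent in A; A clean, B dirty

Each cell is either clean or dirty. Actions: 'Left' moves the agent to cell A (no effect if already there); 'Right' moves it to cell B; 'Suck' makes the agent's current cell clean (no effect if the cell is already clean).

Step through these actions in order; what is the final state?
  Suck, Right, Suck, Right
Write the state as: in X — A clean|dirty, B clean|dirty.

1) do Suck; now in A — A clean, B dirty
2) do Right; now in B — A clean, B dirty
3) do Suck; now in B — A clean, B clean
4) do Right; now in B — A clean, B clean

in B — A clean, B clean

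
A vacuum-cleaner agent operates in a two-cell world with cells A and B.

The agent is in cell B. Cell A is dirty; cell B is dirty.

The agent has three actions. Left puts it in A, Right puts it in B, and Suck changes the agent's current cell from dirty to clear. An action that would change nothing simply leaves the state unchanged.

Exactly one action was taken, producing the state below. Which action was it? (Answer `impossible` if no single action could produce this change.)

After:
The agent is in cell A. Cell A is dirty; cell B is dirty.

try  Left: in A — A dirty, B dirty  ← match
try Right: in B — A dirty, B dirty
try  Suck: in B — A dirty, B clear

Left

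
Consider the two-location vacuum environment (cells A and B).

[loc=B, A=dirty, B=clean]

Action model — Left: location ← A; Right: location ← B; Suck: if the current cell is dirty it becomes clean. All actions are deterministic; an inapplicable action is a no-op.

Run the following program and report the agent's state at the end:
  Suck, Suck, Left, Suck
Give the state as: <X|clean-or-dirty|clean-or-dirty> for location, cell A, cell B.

<A|clean|clean>

step 1/4 (Suck): <B|dirty|clean>
step 2/4 (Suck): <B|dirty|clean>
step 3/4 (Left): <A|dirty|clean>
step 4/4 (Suck): <A|clean|clean>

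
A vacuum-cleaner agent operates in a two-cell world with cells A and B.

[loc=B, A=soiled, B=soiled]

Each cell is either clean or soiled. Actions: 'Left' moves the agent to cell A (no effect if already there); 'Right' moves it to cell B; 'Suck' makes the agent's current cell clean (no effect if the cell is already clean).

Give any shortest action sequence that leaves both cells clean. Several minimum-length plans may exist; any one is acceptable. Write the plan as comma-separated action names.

Suck, Left, Suck

Suck (#1): (B; A:soiled, B:clean)
Left (#2): (A; A:soiled, B:clean)
Suck (#3): (A; A:clean, B:clean)
min 3: Suck B + move + Suck A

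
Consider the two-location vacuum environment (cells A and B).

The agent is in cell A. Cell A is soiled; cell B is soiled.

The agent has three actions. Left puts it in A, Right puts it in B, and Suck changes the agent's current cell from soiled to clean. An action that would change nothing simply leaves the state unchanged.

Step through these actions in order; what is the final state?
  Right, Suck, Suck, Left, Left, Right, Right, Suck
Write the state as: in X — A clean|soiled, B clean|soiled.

in B — A soiled, B clean

step 1/8 (Right): in B — A soiled, B soiled
step 2/8 (Suck): in B — A soiled, B clean
step 3/8 (Suck): in B — A soiled, B clean
step 4/8 (Left): in A — A soiled, B clean
step 5/8 (Left): in A — A soiled, B clean
step 6/8 (Right): in B — A soiled, B clean
step 7/8 (Right): in B — A soiled, B clean
step 8/8 (Suck): in B — A soiled, B clean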